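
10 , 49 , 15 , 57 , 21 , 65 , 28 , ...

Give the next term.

Positions 1, 3, 5, … form one subsequence and positions 2, 4, 6, … form another.
Track A: 10, 15, 21, 28 (triangular numbers starting at T_4).
Track B: 49, 57, 65 (linear: a_n = 41 + 8·n).
The 8th slot belongs to track B; its 4th term is 73.

73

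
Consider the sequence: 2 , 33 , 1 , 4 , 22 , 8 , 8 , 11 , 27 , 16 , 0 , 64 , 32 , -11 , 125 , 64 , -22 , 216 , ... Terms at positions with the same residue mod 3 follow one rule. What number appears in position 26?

Split by position mod 3 into 3 tracks.
Track A = 2, 4, 8, 16, 32, 64: powers of 2.
Track B = 33, 22, 11, 0, -11, -22: linear: a_n = 44 − 11·n.
Track C = 1, 8, 27, 64, 125, 216: consecutive cubes n³ from n = 1.
Term 26 comes from track B (its 9th entry): -55.

-55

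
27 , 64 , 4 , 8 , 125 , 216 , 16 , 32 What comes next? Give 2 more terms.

Reading positions in blocks of 4 reveals the pattern AABB — 2 tracks woven together.
Track A = 27, 64, 125, 216: perfect cubes starting at 3³.
Track B = 4, 8, 16, 32: powers of 2.
Position 9 → track A, term 5 = 343.
Position 10 falls in track A as its term 6, giving 512.

343, 512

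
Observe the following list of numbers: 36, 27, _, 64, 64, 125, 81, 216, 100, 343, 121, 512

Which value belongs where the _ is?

49

The terms cycle through 2 interleaved subsequences.
Subsequence A: 36, ?, 64, 81, 100, 121 (consecutive squares n² from n = 6).
Subsequence B: 27, 64, 125, 216, 343, 512 (consecutive cubes n³ from n = 3).
Subsequence A's pattern makes the blank 49.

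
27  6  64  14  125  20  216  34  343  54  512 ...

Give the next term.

88

The terms cycle through 2 interleaved subsequences.
Track A is 27, 64, 125, 216, 343, 512, which is consecutive cubes n³ from n = 3.
Track B is 6, 14, 20, 34, 54, which is a Fibonacci-like recurrence a_n = a_{n-1} + a_{n-2}.
Position 12 falls in track B as its term 6, giving 88.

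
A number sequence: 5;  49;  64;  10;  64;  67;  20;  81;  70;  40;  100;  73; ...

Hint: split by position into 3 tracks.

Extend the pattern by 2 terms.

Read the sequence 3 terms at a time; column i is its own pattern.
Track A: 5, 10, 20, 40 — multiplying by 2 each time.
Track B: 49, 64, 81, 100 — perfect squares starting at 7².
Track C: 64, 67, 70, 73 — linear: a_n = 61 + 3·n.
The 13th slot belongs to track A; its 5th term is 80.
Position 14 → track B, term 5 = 121.

80, 121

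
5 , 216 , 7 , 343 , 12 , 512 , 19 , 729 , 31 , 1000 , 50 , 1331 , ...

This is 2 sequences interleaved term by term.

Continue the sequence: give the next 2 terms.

The terms cycle through 2 interleaved subsequences.
Subsequence A: 5, 7, 12, 19, 31, 50 — each term equals the sum of the previous two.
Subsequence B: 216, 343, 512, 729, 1000, 1331 — the cubes 6³, 7³, 8³, ….
The 13th slot belongs to subsequence A; its 7th term is 81.
Position 14 → subsequence B, term 7 = 1728.

81, 1728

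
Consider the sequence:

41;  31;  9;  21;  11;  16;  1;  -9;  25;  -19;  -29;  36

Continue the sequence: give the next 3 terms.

-39, -49, 49

The slot pattern repeats as AAB (period 3), so there are 2 interleaved tracks.
Track A: 41, 31, 21, 11, 1, -9, -19, -29 (arithmetic, step −10).
Track B: 9, 16, 25, 36 (consecutive squares n² from n = 3).
Position 13 → track A, term 9 = -39.
Term 14 comes from track A (its 10th entry): -49.
The 15th slot belongs to track B; its 5th term is 49.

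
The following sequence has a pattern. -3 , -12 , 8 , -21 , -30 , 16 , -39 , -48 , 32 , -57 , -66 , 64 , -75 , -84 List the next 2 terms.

128, -93

Positions follow the repeating pattern AAB; grouping by letter gives 2 tracks.
Track A: -3, -12, -21, -30, -39, -48, -57, -66, -75, -84 (subtracting 9 each time).
Track B: 8, 16, 32, 64 (powers of 2).
The 15th slot belongs to track B; its 5th term is 128.
Position 16 falls in track A as its term 11, giving -93.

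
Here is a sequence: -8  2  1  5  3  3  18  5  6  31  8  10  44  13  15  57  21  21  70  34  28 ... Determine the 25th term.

Taking every 3rd term gives 3 separate tracks.
Track A: -8, 5, 18, 31, 44, 57, 70. Arithmetic, step +13.
Track B: 2, 3, 5, 8, 13, 21, 34. A Fibonacci-like recurrence a_n = a_{n-1} + a_{n-2}.
Track C: 1, 3, 6, 10, 15, 21, 28. Triangular numbers n(n+1)/2 for n = 1, 2, ….
Term 25 comes from track A (its 9th entry): 96.

96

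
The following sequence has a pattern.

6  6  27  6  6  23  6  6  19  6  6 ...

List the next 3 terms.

Reading positions in blocks of 3 reveals the pattern AAB — 2 tracks woven together.
Subsequence A: 6, 6, 6, 6, 6, 6, 6, 6 — constant 6.
Subsequence B: 27, 23, 19 — subtracting 4 each time.
Position 12 falls in subsequence B as its term 4, giving 15.
Position 13 falls in subsequence A as its term 9, giving 6.
Position 14 falls in subsequence A as its term 10, giving 6.

15, 6, 6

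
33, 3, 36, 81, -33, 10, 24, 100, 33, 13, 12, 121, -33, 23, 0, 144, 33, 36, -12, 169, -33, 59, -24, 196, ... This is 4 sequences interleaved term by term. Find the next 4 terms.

Read the sequence 4 terms at a time; column i is its own pattern.
Track A is 33, -33, 33, -33, 33, -33, which is oscillating between 33 and -33.
Track B is 3, 10, 13, 23, 36, 59, which is a Fibonacci-like recurrence a_n = a_{n-1} + a_{n-2}.
Track C is 36, 24, 12, 0, -12, -24, which is arithmetic, step −12.
Track D is 81, 100, 121, 144, 169, 196, which is the squares 9², 10², 11², ….
Term 25 comes from track A (its 7th entry): 33.
Term 26 comes from track B (its 7th entry): 95.
The 27th slot belongs to track C; its 7th term is -36.
The 28th slot belongs to track D; its 7th term is 225.

33, 95, -36, 225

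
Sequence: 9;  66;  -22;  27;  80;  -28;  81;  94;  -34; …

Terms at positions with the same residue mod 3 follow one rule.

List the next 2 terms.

Taking every 3rd term gives 3 separate tracks.
Stream A: 9, 27, 81. Powers of 3.
Stream B: 66, 80, 94. Arithmetic with common difference +14.
Stream C: -22, -28, -34. Subtracting 6 each time.
Term 10 comes from stream A (its 4th entry): 243.
Position 11 falls in stream B as its term 4, giving 108.

243, 108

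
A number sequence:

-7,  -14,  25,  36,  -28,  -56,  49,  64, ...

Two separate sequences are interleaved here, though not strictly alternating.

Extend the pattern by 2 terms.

-112, -224

Positions follow the repeating pattern AABB; grouping by letter gives 2 tracks.
Stream A: -7, -14, -28, -56 (geometric, ×2 each step).
Stream B: 25, 36, 49, 64 (the squares 5², 6², 7², …).
Position 9 → stream A, term 5 = -112.
Position 10 → stream A, term 6 = -224.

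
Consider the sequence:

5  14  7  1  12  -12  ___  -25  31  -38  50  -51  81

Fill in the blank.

19

Taking every 2nd term gives 2 separate tracks.
Stream A: 5, 7, 12, ?, 31, 50, 81 — each term equals the sum of the previous two.
Stream B: 14, 1, -12, -25, -38, -51 — subtracting 13 each time.
The gap is stream A's term 4; the rule gives 19.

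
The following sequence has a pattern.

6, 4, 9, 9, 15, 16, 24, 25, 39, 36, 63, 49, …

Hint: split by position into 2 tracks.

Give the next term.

102

Positions 1, 3, 5, … form one subsequence and positions 2, 4, 6, … form another.
Stream A: 6, 9, 15, 24, 39, 63. Fibonacci-style (each term is the sum of the two before it).
Stream B: 4, 9, 16, 25, 36, 49. Consecutive squares n² from n = 2.
Term 13 comes from stream A (its 7th entry): 102.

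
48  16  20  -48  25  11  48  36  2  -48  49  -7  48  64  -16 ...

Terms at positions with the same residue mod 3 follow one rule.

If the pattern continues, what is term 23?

121

Read the sequence 3 terms at a time; column i is its own pattern.
Track A = 48, -48, 48, -48, 48: the oscillation 48·(−1)^(n+1).
Track B = 16, 25, 36, 49, 64: perfect squares starting at 4².
Track C = 20, 11, 2, -7, -16: arithmetic, step −9.
Position 23 falls in track B as its term 8, giving 121.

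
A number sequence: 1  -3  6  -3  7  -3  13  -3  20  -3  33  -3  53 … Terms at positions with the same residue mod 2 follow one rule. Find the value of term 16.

Split by position mod 2 into 2 tracks.
Stream A: 1, 6, 7, 13, 20, 33, 53. Each term equals the sum of the previous two.
Stream B: -3, -3, -3, -3, -3, -3. Always -3.
The 16th slot belongs to stream B; its 8th term is -3.

-3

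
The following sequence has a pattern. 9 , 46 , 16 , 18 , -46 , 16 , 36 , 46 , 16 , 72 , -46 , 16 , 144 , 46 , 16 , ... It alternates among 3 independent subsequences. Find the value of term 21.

16

Split by position mod 3: positions 1, 4, 7, … form one track, and each other residue class forms its own.
Track A is 9, 18, 36, 72, 144, which is multiplying by 2 each time.
Track B is 46, -46, 46, -46, 46, which is alternating ±46.
Track C is 16, 16, 16, 16, 16, which is the constant sequence 16.
Position 21 → track C, term 7 = 16.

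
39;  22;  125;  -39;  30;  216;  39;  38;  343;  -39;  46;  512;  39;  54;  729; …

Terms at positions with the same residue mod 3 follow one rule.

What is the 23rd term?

Split by position mod 3: positions 1, 4, 7, … form one track, and each other residue class forms its own.
Stream A: 39, -39, 39, -39, 39 — the oscillation 39·(−1)^(n+1).
Stream B: 22, 30, 38, 46, 54 — linear: a_n = 14 + 8·n.
Stream C: 125, 216, 343, 512, 729 — consecutive cubes n³ from n = 5.
Position 23 → stream B, term 8 = 78.

78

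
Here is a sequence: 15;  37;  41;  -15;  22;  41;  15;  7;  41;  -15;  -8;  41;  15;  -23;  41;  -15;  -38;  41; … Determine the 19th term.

Split by position mod 3: positions 1, 4, 7, … form one track, and each other residue class forms its own.
Track A: 15, -15, 15, -15, 15, -15 — the oscillation 15·(−1)^(n+1).
Track B: 37, 22, 7, -8, -23, -38 — linear: a_n = 52 − 15·n.
Track C: 41, 41, 41, 41, 41, 41 — always 41.
Position 19 → track A, term 7 = 15.

15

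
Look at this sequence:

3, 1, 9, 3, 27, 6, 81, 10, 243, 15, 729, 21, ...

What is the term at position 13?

Positions 1, 3, 5, … form one subsequence and positions 2, 4, 6, … form another.
Stream A: 3, 9, 27, 81, 243, 729 — powers of 3.
Stream B: 1, 3, 6, 10, 15, 21 — the triangular numbers T_1, T_2, ….
Term 13 comes from stream A (its 7th entry): 2187.

2187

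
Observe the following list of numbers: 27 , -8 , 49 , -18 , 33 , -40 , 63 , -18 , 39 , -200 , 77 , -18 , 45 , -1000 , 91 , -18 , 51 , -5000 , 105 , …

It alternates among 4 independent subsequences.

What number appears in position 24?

Taking every 4th term gives 4 separate tracks.
Track A: 27, 33, 39, 45, 51 — arithmetic, step +6.
Track B: -8, -40, -200, -1000, -5000 — multiplying by 5 each time.
Track C: 49, 63, 77, 91, 105 — arithmetic, step +14.
Track D: -18, -18, -18, -18 — constant -18.
Position 24 → track D, term 6 = -18.

-18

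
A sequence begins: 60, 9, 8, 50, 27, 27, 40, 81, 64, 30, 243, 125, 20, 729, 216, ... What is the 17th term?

2187

Split by position mod 3 into 3 tracks.
Stream A is 60, 50, 40, 30, 20, which is subtracting 10 each time.
Stream B is 9, 27, 81, 243, 729, which is geometric with ratio 3.
Stream C is 8, 27, 64, 125, 216, which is consecutive cubes n³ from n = 2.
Position 17 falls in stream B as its term 6, giving 2187.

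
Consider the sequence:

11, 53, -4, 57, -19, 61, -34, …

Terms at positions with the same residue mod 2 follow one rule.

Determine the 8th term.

65

Positions 1, 3, 5, … form one subsequence and positions 2, 4, 6, … form another.
Track A: 11, -4, -19, -34. Arithmetic, step −15.
Track B: 53, 57, 61. Adding 4 each time.
Position 8 → track B, term 4 = 65.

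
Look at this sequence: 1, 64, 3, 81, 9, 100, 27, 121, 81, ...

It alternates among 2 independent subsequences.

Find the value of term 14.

Taking every 2nd term gives 2 separate tracks.
Track A: 1, 3, 9, 27, 81 — powers of 3.
Track B: 64, 81, 100, 121 — perfect squares starting at 8².
Term 14 comes from track B (its 7th entry): 196.

196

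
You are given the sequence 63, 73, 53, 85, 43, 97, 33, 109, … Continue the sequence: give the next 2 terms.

23, 121

Taking every 2nd term gives 2 separate tracks.
Track A = 63, 53, 43, 33: arithmetic, step −10.
Track B = 73, 85, 97, 109: arithmetic with common difference +12.
Position 9 falls in track A as its term 5, giving 23.
Term 10 comes from track B (its 5th entry): 121.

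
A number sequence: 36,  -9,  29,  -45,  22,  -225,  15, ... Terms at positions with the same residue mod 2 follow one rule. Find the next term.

Taking every 2nd term gives 2 separate tracks.
Subsequence A: 36, 29, 22, 15 — linear: a_n = 43 − 7·n.
Subsequence B: -9, -45, -225 — geometric, ×5 each step.
The 8th slot belongs to subsequence B; its 4th term is -1125.

-1125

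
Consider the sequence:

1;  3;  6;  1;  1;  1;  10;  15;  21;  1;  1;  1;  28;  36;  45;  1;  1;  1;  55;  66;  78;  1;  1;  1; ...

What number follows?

91

The slot pattern repeats as AAABBB (period 6), so there are 2 interleaved tracks.
Track A: 1, 3, 6, 10, 15, 21, 28, 36, 45, 55, 66, 78 — triangular numbers starting at T_1.
Track B: 1, 1, 1, 1, 1, 1, 1, 1, 1, 1, 1, 1 — constant 1.
The 25th slot belongs to track A; its 13th term is 91.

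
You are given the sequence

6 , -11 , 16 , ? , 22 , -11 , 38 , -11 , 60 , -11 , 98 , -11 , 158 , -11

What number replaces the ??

-11

Positions 1, 3, 5, … form one subsequence and positions 2, 4, 6, … form another.
Track A = 6, 16, 22, 38, 60, 98, 158: each term equals the sum of the previous two.
Track B = -11, ?, -11, -11, -11, -11, -11: constant -11.
Track B's pattern makes the blank -11.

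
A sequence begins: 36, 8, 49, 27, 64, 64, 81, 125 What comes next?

100

Split by position mod 2 into 2 tracks.
Stream A: 36, 49, 64, 81 — consecutive squares n² from n = 6.
Stream B: 8, 27, 64, 125 — the cubes 2³, 3³, 4³, ….
Position 9 falls in stream A as its term 5, giving 100.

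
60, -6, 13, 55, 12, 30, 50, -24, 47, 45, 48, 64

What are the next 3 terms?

Read the sequence 3 terms at a time; column i is its own pattern.
Track A: 60, 55, 50, 45 (arithmetic with common difference −5).
Track B: -6, 12, -24, 48 (geometric, ×-2 each step).
Track C: 13, 30, 47, 64 (adding 17 each time).
Term 13 comes from track A (its 5th entry): 40.
Position 14 falls in track B as its term 5, giving -96.
Position 15 falls in track C as its term 5, giving 81.

40, -96, 81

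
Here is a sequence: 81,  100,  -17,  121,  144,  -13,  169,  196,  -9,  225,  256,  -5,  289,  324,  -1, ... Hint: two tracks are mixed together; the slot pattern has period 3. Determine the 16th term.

361

Reading positions in blocks of 3 reveals the pattern AAB — 2 tracks woven together.
Track A: 81, 100, 121, 144, 169, 196, 225, 256, 289, 324 (the squares 9², 10², 11², …).
Track B: -17, -13, -9, -5, -1 (linear: a_n = -21 + 4·n).
Term 16 comes from track A (its 11th entry): 361.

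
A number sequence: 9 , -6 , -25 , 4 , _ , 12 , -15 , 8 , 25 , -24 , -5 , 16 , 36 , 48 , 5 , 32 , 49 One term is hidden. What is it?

Split by position mod 4 into 4 tracks.
Subsequence A: 9, ?, 25, 36, 49 (consecutive squares n² from n = 3).
Subsequence B: -6, 12, -24, 48 (geometric with ratio -2).
Subsequence C: -25, -15, -5, 5 (arithmetic, step +10).
Subsequence D: 4, 8, 16, 32 (powers of 2).
The gap is subsequence A's term 2; the rule gives 16.

16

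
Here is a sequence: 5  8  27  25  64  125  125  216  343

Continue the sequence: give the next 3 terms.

625, 512, 729

The slot pattern repeats as ABB (period 3), so there are 2 interleaved tracks.
Subsequence A: 5, 25, 125 — geometric, ×5 each step.
Subsequence B: 8, 27, 64, 125, 216, 343 — consecutive cubes n³ from n = 2.
Position 10 falls in subsequence A as its term 4, giving 625.
The 11th slot belongs to subsequence B; its 7th term is 512.
Position 12 falls in subsequence B as its term 8, giving 729.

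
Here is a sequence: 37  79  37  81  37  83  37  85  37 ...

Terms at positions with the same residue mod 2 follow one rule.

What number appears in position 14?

91

Odd-indexed and even-indexed terms follow separate rules.
Subsequence A: 37, 37, 37, 37, 37. Always 37.
Subsequence B: 79, 81, 83, 85. Linear: a_n = 77 + 2·n.
The 14th slot belongs to subsequence B; its 7th term is 91.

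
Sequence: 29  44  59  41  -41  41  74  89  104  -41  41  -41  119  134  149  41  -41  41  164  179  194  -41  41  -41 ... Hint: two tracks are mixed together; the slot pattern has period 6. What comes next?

The slot pattern repeats as AAABBB (period 6), so there are 2 interleaved tracks.
Subsequence A = 29, 44, 59, 74, 89, 104, 119, 134, 149, 164, 179, 194: arithmetic with common difference +15.
Subsequence B = 41, -41, 41, -41, 41, -41, 41, -41, 41, -41, 41, -41: oscillating between 41 and -41.
Position 25 falls in subsequence A as its term 13, giving 209.

209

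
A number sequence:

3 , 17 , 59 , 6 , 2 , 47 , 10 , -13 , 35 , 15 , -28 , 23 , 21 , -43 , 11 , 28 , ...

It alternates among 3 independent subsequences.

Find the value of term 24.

Split by position mod 3: positions 1, 4, 7, … form one track, and each other residue class forms its own.
Track A: 3, 6, 10, 15, 21, 28 — triangular numbers n(n+1)/2 for n = 2, 3, ….
Track B: 17, 2, -13, -28, -43 — arithmetic, step −15.
Track C: 59, 47, 35, 23, 11 — linear: a_n = 71 − 12·n.
Term 24 comes from track C (its 8th entry): -25.

-25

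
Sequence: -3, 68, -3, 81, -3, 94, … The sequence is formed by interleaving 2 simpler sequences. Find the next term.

Taking every 2nd term gives 2 separate tracks.
Stream A: -3, -3, -3 — constant -3.
Stream B: 68, 81, 94 — arithmetic with common difference +13.
Term 7 comes from stream A (its 4th entry): -3.

-3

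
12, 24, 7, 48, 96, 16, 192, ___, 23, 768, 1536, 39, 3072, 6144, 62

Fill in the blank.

384

The slot pattern repeats as AAB (period 3), so there are 2 interleaved tracks.
Track A: 12, 24, 48, 96, 192, ?, 768, 1536, 3072, 6144. A geometric progression (common ratio 2).
Track B: 7, 16, 23, 39, 62. Each term equals the sum of the previous two.
The gap is track A's term 6; the rule gives 384.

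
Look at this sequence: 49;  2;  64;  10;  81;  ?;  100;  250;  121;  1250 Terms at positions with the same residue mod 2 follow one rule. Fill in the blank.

The terms cycle through 2 interleaved subsequences.
Stream A: 49, 64, 81, 100, 121. Perfect squares starting at 7².
Stream B: 2, 10, ?, 250, 1250. Multiplying by 5 each time.
Filling stream B at index 3 by its rule yields 50.

50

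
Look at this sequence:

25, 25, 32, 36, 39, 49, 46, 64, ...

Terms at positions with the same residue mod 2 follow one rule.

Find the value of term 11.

60

Split by position mod 2 into 2 tracks.
Track A: 25, 32, 39, 46 — arithmetic with common difference +7.
Track B: 25, 36, 49, 64 — consecutive squares n² from n = 5.
Position 11 → track A, term 6 = 60.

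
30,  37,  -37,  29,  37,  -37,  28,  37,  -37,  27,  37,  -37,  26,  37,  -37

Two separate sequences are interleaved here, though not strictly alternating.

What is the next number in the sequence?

The slot pattern repeats as ABB (period 3), so there are 2 interleaved tracks.
Track A: 30, 29, 28, 27, 26 — subtracting 1 each time.
Track B: 37, -37, 37, -37, 37, -37, 37, -37, 37, -37 — oscillating between 37 and -37.
The 16th slot belongs to track A; its 6th term is 25.

25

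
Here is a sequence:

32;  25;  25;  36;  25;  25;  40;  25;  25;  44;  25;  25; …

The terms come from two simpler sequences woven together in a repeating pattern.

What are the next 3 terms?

48, 25, 25

Positions follow the repeating pattern ABB; grouping by letter gives 2 tracks.
Track A = 32, 36, 40, 44: linear: a_n = 28 + 4·n.
Track B = 25, 25, 25, 25, 25, 25, 25, 25: constant 25.
Position 13 falls in track A as its term 5, giving 48.
Term 14 comes from track B (its 9th entry): 25.
Position 15 falls in track B as its term 10, giving 25.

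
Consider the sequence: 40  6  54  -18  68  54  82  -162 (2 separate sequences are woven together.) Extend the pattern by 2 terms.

96, 486

Positions 1, 3, 5, … form one subsequence and positions 2, 4, 6, … form another.
Track A: 40, 54, 68, 82 — arithmetic with common difference +14.
Track B: 6, -18, 54, -162 — geometric, ×-3 each step.
The 9th slot belongs to track A; its 5th term is 96.
The 10th slot belongs to track B; its 5th term is 486.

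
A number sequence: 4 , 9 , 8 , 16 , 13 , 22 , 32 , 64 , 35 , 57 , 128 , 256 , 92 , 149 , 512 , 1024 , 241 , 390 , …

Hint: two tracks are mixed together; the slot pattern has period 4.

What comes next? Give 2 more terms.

2048, 4096

The slot pattern repeats as AABB (period 4), so there are 2 interleaved tracks.
Track A is 4, 9, 13, 22, 35, 57, 92, 149, 241, 390, which is a Fibonacci-like recurrence a_n = a_{n-1} + a_{n-2}.
Track B is 8, 16, 32, 64, 128, 256, 512, 1024, which is successive powers of 2.
Term 19 comes from track B (its 9th entry): 2048.
Term 20 comes from track B (its 10th entry): 4096.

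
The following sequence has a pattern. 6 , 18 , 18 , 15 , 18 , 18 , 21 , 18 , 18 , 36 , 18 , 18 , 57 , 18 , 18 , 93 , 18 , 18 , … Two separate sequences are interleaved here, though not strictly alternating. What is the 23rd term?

The slot pattern repeats as ABB (period 3), so there are 2 interleaved tracks.
Track A: 6, 15, 21, 36, 57, 93 — each term equals the sum of the previous two.
Track B: 18, 18, 18, 18, 18, 18, 18, 18, 18, 18, 18, 18 — always 18.
Term 23 comes from track B (its 15th entry): 18.

18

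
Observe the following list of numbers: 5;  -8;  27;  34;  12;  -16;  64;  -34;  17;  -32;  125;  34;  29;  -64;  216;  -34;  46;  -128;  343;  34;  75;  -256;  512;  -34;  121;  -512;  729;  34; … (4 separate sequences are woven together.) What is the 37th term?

Taking every 4th term gives 4 separate tracks.
Track A: 5, 12, 17, 29, 46, 75, 121 (each term equals the sum of the previous two).
Track B: -8, -16, -32, -64, -128, -256, -512 (multiplying by 2 each time).
Track C: 27, 64, 125, 216, 343, 512, 729 (perfect cubes starting at 3³).
Track D: 34, -34, 34, -34, 34, -34, 34 (the oscillation 34·(−1)^(n+1)).
The 37th slot belongs to track A; its 10th term is 513.

513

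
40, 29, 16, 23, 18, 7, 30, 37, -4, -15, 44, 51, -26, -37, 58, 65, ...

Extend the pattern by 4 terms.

The slot pattern repeats as AABB (period 4), so there are 2 interleaved tracks.
Track A: 40, 29, 18, 7, -4, -15, -26, -37. Arithmetic, step −11.
Track B: 16, 23, 30, 37, 44, 51, 58, 65. Adding 7 each time.
Position 17 falls in track A as its term 9, giving -48.
Term 18 comes from track A (its 10th entry): -59.
Position 19 falls in track B as its term 9, giving 72.
The 20th slot belongs to track B; its 10th term is 79.

-48, -59, 72, 79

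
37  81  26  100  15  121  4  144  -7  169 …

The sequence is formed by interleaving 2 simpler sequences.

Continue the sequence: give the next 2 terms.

Split by position mod 2 into 2 tracks.
Stream A: 37, 26, 15, 4, -7 — arithmetic with common difference −11.
Stream B: 81, 100, 121, 144, 169 — perfect squares starting at 9².
Position 11 → stream A, term 6 = -18.
Position 12 → stream B, term 6 = 196.

-18, 196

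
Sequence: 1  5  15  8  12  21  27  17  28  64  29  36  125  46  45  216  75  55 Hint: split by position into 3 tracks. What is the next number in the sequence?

Split by position mod 3 into 3 tracks.
Subsequence A is 1, 8, 27, 64, 125, 216, which is perfect cubes starting at 1³.
Subsequence B is 5, 12, 17, 29, 46, 75, which is a Fibonacci-like recurrence a_n = a_{n-1} + a_{n-2}.
Subsequence C is 15, 21, 28, 36, 45, 55, which is the triangular numbers T_5, T_6, ….
Term 19 comes from subsequence A (its 7th entry): 343.

343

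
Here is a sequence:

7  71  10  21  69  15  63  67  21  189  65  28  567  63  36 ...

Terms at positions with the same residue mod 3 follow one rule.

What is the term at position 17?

61

The terms cycle through 3 interleaved subsequences.
Track A: 7, 21, 63, 189, 567. Multiplying by 3 each time.
Track B: 71, 69, 67, 65, 63. Linear: a_n = 73 − 2·n.
Track C: 10, 15, 21, 28, 36. The triangular numbers T_4, T_5, ….
Term 17 comes from track B (its 6th entry): 61.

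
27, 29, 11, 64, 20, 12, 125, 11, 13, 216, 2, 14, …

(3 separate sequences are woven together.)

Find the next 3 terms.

343, -7, 15

Split by position mod 3: positions 1, 4, 7, … form one track, and each other residue class forms its own.
Subsequence A: 27, 64, 125, 216 (consecutive cubes n³ from n = 3).
Subsequence B: 29, 20, 11, 2 (linear: a_n = 38 − 9·n).
Subsequence C: 11, 12, 13, 14 (linear: a_n = 10 + n).
Position 13 falls in subsequence A as its term 5, giving 343.
Position 14 falls in subsequence B as its term 5, giving -7.
Term 15 comes from subsequence C (its 5th entry): 15.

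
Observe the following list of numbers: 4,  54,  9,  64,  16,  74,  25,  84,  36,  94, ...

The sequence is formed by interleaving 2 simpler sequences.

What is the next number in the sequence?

49

The terms cycle through 2 interleaved subsequences.
Subsequence A is 4, 9, 16, 25, 36, which is perfect squares starting at 2².
Subsequence B is 54, 64, 74, 84, 94, which is adding 10 each time.
Position 11 → subsequence A, term 6 = 49.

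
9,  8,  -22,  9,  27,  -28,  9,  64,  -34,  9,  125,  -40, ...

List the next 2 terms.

Split by position mod 3 into 3 tracks.
Stream A: 9, 9, 9, 9. Always 9.
Stream B: 8, 27, 64, 125. Perfect cubes starting at 2³.
Stream C: -22, -28, -34, -40. Linear: a_n = -16 − 6·n.
The 13th slot belongs to stream A; its 5th term is 9.
Term 14 comes from stream B (its 5th entry): 216.

9, 216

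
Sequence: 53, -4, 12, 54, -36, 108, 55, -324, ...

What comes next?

972

Positions follow the repeating pattern ABB; grouping by letter gives 2 tracks.
Track A: 53, 54, 55 — arithmetic, step +1.
Track B: -4, 12, -36, 108, -324 — a geometric progression (common ratio -3).
Term 9 comes from track B (its 6th entry): 972.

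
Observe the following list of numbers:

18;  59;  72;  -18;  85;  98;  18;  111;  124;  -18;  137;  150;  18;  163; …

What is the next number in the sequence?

176

The slot pattern repeats as ABB (period 3), so there are 2 interleaved tracks.
Stream A: 18, -18, 18, -18, 18. Alternating ±18.
Stream B: 59, 72, 85, 98, 111, 124, 137, 150, 163. Adding 13 each time.
The 15th slot belongs to stream B; its 10th term is 176.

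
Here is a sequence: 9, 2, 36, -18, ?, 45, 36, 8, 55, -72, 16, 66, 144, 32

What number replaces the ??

Read the sequence 3 terms at a time; column i is its own pattern.
Stream A = 9, -18, 36, -72, 144: a geometric progression (common ratio -2).
Stream B = 2, ?, 8, 16, 32: powers 2^1, 2^2, 2^3, ….
Stream C = 36, 45, 55, 66: triangular numbers n(n+1)/2 for n = 8, 9, ….
So the missing entry in stream B is 4.

4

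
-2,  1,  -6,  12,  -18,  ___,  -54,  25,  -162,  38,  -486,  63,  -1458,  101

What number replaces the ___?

13

Split by position mod 2 into 2 tracks.
Track A: -2, -6, -18, -54, -162, -486, -1458 — geometric with ratio 3.
Track B: 1, 12, ?, 25, 38, 63, 101 — Fibonacci-style (each term is the sum of the two before it).
The gap is track B's term 3; the rule gives 13.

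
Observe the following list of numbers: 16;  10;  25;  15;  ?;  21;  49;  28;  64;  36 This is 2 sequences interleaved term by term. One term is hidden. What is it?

Taking every 2nd term gives 2 separate tracks.
Track A: 16, 25, ?, 49, 64 — the squares 4², 5², 6², ….
Track B: 10, 15, 21, 28, 36 — triangular numbers starting at T_4.
Filling track A at index 3 by its rule yields 36.

36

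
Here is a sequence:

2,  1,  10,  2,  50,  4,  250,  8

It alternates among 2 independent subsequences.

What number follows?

Taking every 2nd term gives 2 separate tracks.
Track A: 2, 10, 50, 250. A geometric progression (common ratio 5).
Track B: 1, 2, 4, 8. Powers 2^0, 2^1, 2^2, ….
Position 9 falls in track A as its term 5, giving 1250.

1250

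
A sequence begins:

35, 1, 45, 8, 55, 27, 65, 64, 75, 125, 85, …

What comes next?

Positions 1, 3, 5, … form one subsequence and positions 2, 4, 6, … form another.
Subsequence A: 35, 45, 55, 65, 75, 85 — adding 10 each time.
Subsequence B: 1, 8, 27, 64, 125 — consecutive cubes n³ from n = 1.
Term 12 comes from subsequence B (its 6th entry): 216.

216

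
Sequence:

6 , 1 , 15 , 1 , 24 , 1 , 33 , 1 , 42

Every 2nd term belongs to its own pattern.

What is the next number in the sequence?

1

Split by position mod 2 into 2 tracks.
Stream A = 6, 15, 24, 33, 42: arithmetic with common difference +9.
Stream B = 1, 1, 1, 1: always 1.
Position 10 falls in stream B as its term 5, giving 1.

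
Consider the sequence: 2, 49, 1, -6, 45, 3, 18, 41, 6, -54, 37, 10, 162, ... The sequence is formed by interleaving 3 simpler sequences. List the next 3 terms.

Split by position mod 3: positions 1, 4, 7, … form one track, and each other residue class forms its own.
Stream A: 2, -6, 18, -54, 162 — geometric with ratio -3.
Stream B: 49, 45, 41, 37 — linear: a_n = 53 − 4·n.
Stream C: 1, 3, 6, 10 — the triangular numbers T_1, T_2, ….
Term 14 comes from stream B (its 5th entry): 33.
Term 15 comes from stream C (its 5th entry): 15.
Position 16 falls in stream A as its term 6, giving -486.

33, 15, -486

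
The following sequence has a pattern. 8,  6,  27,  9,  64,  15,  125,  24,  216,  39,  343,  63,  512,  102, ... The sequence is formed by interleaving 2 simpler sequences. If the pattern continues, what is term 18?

267

Split by position mod 2 into 2 tracks.
Subsequence A: 8, 27, 64, 125, 216, 343, 512. Consecutive cubes n³ from n = 2.
Subsequence B: 6, 9, 15, 24, 39, 63, 102. A Fibonacci-like recurrence a_n = a_{n-1} + a_{n-2}.
Position 18 falls in subsequence B as its term 9, giving 267.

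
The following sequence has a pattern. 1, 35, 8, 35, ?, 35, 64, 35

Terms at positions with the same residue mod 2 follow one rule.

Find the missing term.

Positions 1, 3, 5, … form one subsequence and positions 2, 4, 6, … form another.
Subsequence A: 1, 8, ?, 64 — perfect cubes starting at 1³.
Subsequence B: 35, 35, 35, 35 — always 35.
Filling subsequence A at index 3 by its rule yields 27.

27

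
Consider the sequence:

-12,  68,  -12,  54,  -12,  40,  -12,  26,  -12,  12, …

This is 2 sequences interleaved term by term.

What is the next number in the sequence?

-12

The terms cycle through 2 interleaved subsequences.
Subsequence A: -12, -12, -12, -12, -12 (always -12).
Subsequence B: 68, 54, 40, 26, 12 (arithmetic, step −14).
Position 11 → subsequence A, term 6 = -12.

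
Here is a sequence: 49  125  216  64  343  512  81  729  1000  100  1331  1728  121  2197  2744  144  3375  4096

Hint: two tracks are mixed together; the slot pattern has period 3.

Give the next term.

Reading positions in blocks of 3 reveals the pattern ABB — 2 tracks woven together.
Subsequence A: 49, 64, 81, 100, 121, 144 (consecutive squares n² from n = 7).
Subsequence B: 125, 216, 343, 512, 729, 1000, 1331, 1728, 2197, 2744, 3375, 4096 (consecutive cubes n³ from n = 5).
Position 19 → subsequence A, term 7 = 169.

169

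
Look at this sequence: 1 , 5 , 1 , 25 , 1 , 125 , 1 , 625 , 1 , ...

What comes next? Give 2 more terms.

Odd-indexed and even-indexed terms follow separate rules.
Subsequence A: 1, 1, 1, 1, 1 — always 1.
Subsequence B: 5, 25, 125, 625 — geometric with ratio 5.
Position 10 falls in subsequence B as its term 5, giving 3125.
Position 11 falls in subsequence A as its term 6, giving 1.

3125, 1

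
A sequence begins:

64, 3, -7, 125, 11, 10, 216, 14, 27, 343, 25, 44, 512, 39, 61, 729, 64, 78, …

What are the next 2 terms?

1000, 103

Split by position mod 3 into 3 tracks.
Track A = 64, 125, 216, 343, 512, 729: perfect cubes starting at 4³.
Track B = 3, 11, 14, 25, 39, 64: each term equals the sum of the previous two.
Track C = -7, 10, 27, 44, 61, 78: arithmetic with common difference +17.
The 19th slot belongs to track A; its 7th term is 1000.
Term 20 comes from track B (its 7th entry): 103.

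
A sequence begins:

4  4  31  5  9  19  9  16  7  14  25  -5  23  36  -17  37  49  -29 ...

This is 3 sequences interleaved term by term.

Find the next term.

The terms cycle through 3 interleaved subsequences.
Stream A is 4, 5, 9, 14, 23, 37, which is each term equals the sum of the previous two.
Stream B is 4, 9, 16, 25, 36, 49, which is consecutive squares n² from n = 2.
Stream C is 31, 19, 7, -5, -17, -29, which is linear: a_n = 43 − 12·n.
Position 19 → stream A, term 7 = 60.

60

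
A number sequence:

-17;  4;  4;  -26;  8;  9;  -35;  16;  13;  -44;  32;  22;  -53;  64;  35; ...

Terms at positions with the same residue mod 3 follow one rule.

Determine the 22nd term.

-80

Split by position mod 3: positions 1, 4, 7, … form one track, and each other residue class forms its own.
Track A: -17, -26, -35, -44, -53. Subtracting 9 each time.
Track B: 4, 8, 16, 32, 64. Powers 2^2, 2^3, 2^4, ….
Track C: 4, 9, 13, 22, 35. Each term equals the sum of the previous two.
Position 22 falls in track A as its term 8, giving -80.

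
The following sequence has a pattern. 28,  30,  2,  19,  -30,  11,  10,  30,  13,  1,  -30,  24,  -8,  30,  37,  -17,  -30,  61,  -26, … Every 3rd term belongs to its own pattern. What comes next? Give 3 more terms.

The terms cycle through 3 interleaved subsequences.
Subsequence A is 28, 19, 10, 1, -8, -17, -26, which is arithmetic with common difference −9.
Subsequence B is 30, -30, 30, -30, 30, -30, which is oscillating between 30 and -30.
Subsequence C is 2, 11, 13, 24, 37, 61, which is Fibonacci-style (each term is the sum of the two before it).
The 20th slot belongs to subsequence B; its 7th term is 30.
Position 21 → subsequence C, term 7 = 98.
Position 22 falls in subsequence A as its term 8, giving -35.

30, 98, -35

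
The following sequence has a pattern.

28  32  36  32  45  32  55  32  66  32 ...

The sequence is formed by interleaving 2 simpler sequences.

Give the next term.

78

Taking every 2nd term gives 2 separate tracks.
Track A is 28, 36, 45, 55, 66, which is the triangular numbers T_7, T_8, ….
Track B is 32, 32, 32, 32, 32, which is constant 32.
Term 11 comes from track A (its 6th entry): 78.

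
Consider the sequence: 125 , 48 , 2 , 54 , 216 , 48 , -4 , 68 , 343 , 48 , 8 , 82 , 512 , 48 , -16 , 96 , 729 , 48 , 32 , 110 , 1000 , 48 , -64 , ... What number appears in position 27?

128

Read the sequence 4 terms at a time; column i is its own pattern.
Track A: 125, 216, 343, 512, 729, 1000. Consecutive cubes n³ from n = 5.
Track B: 48, 48, 48, 48, 48, 48. Always 48.
Track C: 2, -4, 8, -16, 32, -64. A geometric progression (common ratio -2).
Track D: 54, 68, 82, 96, 110. Adding 14 each time.
Term 27 comes from track C (its 7th entry): 128.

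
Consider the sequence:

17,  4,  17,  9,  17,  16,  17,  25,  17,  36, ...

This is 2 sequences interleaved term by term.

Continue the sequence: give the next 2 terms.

The terms cycle through 2 interleaved subsequences.
Subsequence A: 17, 17, 17, 17, 17 (constant 17).
Subsequence B: 4, 9, 16, 25, 36 (consecutive squares n² from n = 2).
Position 11 falls in subsequence A as its term 6, giving 17.
The 12th slot belongs to subsequence B; its 6th term is 49.

17, 49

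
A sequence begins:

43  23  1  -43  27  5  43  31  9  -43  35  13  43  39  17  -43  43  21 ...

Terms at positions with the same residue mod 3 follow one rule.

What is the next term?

43

Taking every 3rd term gives 3 separate tracks.
Stream A = 43, -43, 43, -43, 43, -43: the oscillation 43·(−1)^(n+1).
Stream B = 23, 27, 31, 35, 39, 43: arithmetic with common difference +4.
Stream C = 1, 5, 9, 13, 17, 21: adding 4 each time.
The 19th slot belongs to stream A; its 7th term is 43.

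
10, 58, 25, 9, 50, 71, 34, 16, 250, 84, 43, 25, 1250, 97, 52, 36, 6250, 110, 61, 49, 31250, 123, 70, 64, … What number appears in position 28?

81

The terms cycle through 4 interleaved subsequences.
Track A: 10, 50, 250, 1250, 6250, 31250 — geometric, ×5 each step.
Track B: 58, 71, 84, 97, 110, 123 — arithmetic, step +13.
Track C: 25, 34, 43, 52, 61, 70 — linear: a_n = 16 + 9·n.
Track D: 9, 16, 25, 36, 49, 64 — consecutive squares n² from n = 3.
Position 28 → track D, term 7 = 81.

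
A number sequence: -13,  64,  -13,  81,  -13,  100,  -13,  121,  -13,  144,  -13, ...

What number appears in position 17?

-13

Split by position mod 2 into 2 tracks.
Track A: -13, -13, -13, -13, -13, -13 (constant -13).
Track B: 64, 81, 100, 121, 144 (perfect squares starting at 8²).
Term 17 comes from track A (its 9th entry): -13.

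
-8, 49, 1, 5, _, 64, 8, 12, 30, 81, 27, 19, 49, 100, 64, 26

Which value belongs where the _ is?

11

Split by position mod 4 into 4 tracks.
Subsequence A: -8, ?, 30, 49 — arithmetic, step +19.
Subsequence B: 49, 64, 81, 100 — the squares 7², 8², 9², ….
Subsequence C: 1, 8, 27, 64 — perfect cubes starting at 1³.
Subsequence D: 5, 12, 19, 26 — arithmetic, step +7.
Filling subsequence A at index 2 by its rule yields 11.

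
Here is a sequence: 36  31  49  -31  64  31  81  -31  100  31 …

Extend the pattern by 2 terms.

Odd-indexed and even-indexed terms follow separate rules.
Track A: 36, 49, 64, 81, 100 (consecutive squares n² from n = 6).
Track B: 31, -31, 31, -31, 31 (oscillating between 31 and -31).
Position 11 → track A, term 6 = 121.
Term 12 comes from track B (its 6th entry): -31.

121, -31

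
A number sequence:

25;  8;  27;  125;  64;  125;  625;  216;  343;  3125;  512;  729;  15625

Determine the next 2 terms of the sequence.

Reading positions in blocks of 3 reveals the pattern ABB — 2 tracks woven together.
Stream A is 25, 125, 625, 3125, 15625, which is successive powers of 5.
Stream B is 8, 27, 64, 125, 216, 343, 512, 729, which is consecutive cubes n³ from n = 2.
The 14th slot belongs to stream B; its 9th term is 1000.
Position 15 → stream B, term 10 = 1331.

1000, 1331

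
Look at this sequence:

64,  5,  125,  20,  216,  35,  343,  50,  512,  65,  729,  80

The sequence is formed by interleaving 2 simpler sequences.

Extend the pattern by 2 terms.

The terms cycle through 2 interleaved subsequences.
Track A: 64, 125, 216, 343, 512, 729 — the cubes 4³, 5³, 6³, ….
Track B: 5, 20, 35, 50, 65, 80 — adding 15 each time.
The 13th slot belongs to track A; its 7th term is 1000.
The 14th slot belongs to track B; its 7th term is 95.

1000, 95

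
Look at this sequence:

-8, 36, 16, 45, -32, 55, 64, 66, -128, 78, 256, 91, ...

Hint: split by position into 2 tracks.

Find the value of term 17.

-2048

Positions 1, 3, 5, … form one subsequence and positions 2, 4, 6, … form another.
Subsequence A = -8, 16, -32, 64, -128, 256: multiplying by -2 each time.
Subsequence B = 36, 45, 55, 66, 78, 91: triangular numbers n(n+1)/2 for n = 8, 9, ….
Position 17 → subsequence A, term 9 = -2048.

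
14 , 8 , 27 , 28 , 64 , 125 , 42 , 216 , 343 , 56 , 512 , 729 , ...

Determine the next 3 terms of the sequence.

Positions follow the repeating pattern ABB; grouping by letter gives 2 tracks.
Stream A: 14, 28, 42, 56. Linear: a_n = 14·n.
Stream B: 8, 27, 64, 125, 216, 343, 512, 729. Perfect cubes starting at 2³.
The 13th slot belongs to stream A; its 5th term is 70.
Position 14 → stream B, term 9 = 1000.
The 15th slot belongs to stream B; its 10th term is 1331.

70, 1000, 1331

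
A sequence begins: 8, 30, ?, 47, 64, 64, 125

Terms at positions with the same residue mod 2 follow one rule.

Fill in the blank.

27

Odd-indexed and even-indexed terms follow separate rules.
Track A: 8, ?, 64, 125. Perfect cubes starting at 2³.
Track B: 30, 47, 64. Linear: a_n = 13 + 17·n.
Track A's pattern makes the blank 27.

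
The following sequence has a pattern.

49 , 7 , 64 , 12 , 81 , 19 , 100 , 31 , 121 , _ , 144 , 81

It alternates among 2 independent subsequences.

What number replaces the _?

Positions 1, 3, 5, … form one subsequence and positions 2, 4, 6, … form another.
Track A: 49, 64, 81, 100, 121, 144. Perfect squares starting at 7².
Track B: 7, 12, 19, 31, ?, 81. Each term equals the sum of the previous two.
Track B's pattern makes the blank 50.

50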